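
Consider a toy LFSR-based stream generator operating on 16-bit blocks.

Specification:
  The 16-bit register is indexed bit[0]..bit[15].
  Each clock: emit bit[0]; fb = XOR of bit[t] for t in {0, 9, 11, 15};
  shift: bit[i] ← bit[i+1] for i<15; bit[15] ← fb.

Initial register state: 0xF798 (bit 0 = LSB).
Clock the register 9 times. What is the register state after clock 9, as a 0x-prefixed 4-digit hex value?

reg_0 = 0xF798
clock 1: out=0, reg = 0x7BCC
clock 2: out=0, reg = 0x3DE6
clock 3: out=0, reg = 0x9EF3
clock 4: out=1, reg = 0x4F79
clock 5: out=1, reg = 0xA7BC
clock 6: out=0, reg = 0x53DE
clock 7: out=0, reg = 0xA9EF
clock 8: out=1, reg = 0xD4F7
clock 9: out=1, reg = 0x6A7B

0x6A7B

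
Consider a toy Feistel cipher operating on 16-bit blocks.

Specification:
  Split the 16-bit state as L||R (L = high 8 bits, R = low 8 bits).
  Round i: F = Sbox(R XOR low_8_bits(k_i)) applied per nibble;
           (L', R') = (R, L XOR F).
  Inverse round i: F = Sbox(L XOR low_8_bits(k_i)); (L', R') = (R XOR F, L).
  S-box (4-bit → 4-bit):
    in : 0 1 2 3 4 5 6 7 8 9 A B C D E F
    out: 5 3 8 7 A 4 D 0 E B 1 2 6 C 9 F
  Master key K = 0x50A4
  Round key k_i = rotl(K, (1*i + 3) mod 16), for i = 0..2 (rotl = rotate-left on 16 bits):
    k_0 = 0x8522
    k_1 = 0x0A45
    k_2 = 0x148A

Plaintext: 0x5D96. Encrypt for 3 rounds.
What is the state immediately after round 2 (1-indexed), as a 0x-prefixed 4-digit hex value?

s_0 = plaintext = 0x5D96
s_1 = Round(s_0, k_0) = 0x9677
s_2 = Round(s_1, k_1) = 0x77EE
s_3 = Round(s_2, k_2) = 0xEEAD

0x77EE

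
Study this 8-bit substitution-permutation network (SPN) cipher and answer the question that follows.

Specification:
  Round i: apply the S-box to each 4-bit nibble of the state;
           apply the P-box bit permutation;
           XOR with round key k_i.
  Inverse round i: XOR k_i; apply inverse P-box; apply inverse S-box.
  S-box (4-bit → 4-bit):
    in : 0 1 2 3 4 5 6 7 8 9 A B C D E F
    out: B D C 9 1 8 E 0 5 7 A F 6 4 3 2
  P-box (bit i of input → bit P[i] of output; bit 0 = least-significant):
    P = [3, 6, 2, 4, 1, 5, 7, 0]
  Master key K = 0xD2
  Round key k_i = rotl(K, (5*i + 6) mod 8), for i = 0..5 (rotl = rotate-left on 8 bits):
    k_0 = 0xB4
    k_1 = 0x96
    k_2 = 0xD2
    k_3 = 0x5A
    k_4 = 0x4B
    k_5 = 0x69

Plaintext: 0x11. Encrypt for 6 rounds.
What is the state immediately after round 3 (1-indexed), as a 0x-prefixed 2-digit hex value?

s_0 = plaintext = 0x11
s_1 = Round(s_0, k_0) = 0x2B
s_2 = Round(s_1, k_1) = 0x4B
s_3 = Round(s_2, k_2) = 0x8C
s_4 = Round(s_3, k_3) = 0x9C
s_5 = Round(s_4, k_4) = 0xAD
s_6 = Round(s_5, k_5) = 0x4C

0x8C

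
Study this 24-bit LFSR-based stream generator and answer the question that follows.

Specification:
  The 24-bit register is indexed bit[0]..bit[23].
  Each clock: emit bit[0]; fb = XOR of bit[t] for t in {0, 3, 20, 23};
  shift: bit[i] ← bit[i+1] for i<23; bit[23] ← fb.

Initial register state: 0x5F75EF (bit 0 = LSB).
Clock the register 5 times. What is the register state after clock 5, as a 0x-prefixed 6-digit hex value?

reg_0 = 0x5F75EF
clock 1: out=1, reg = 0xAFBAF7
clock 2: out=1, reg = 0x57DD7B
clock 3: out=1, reg = 0xABEEBD
clock 4: out=1, reg = 0xD5F75E
clock 5: out=0, reg = 0xEAFBAF

0xEAFBAF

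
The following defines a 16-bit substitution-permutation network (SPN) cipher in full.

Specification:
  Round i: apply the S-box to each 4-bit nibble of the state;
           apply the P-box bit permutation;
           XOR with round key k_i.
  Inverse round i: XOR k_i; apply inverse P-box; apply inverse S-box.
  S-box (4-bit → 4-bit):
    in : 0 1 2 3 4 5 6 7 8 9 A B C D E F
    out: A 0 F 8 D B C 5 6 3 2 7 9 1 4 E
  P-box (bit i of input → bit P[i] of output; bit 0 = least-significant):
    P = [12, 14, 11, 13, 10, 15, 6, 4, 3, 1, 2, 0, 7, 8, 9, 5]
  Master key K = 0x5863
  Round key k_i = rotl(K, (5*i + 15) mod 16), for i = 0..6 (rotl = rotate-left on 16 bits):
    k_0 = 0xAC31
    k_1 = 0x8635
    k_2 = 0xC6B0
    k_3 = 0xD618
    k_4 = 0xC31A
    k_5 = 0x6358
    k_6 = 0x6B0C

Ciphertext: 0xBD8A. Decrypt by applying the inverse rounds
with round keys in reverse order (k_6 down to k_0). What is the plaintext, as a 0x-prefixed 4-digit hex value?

0xCE59

s_0 = ciphertext = 0xBD8A
s_1 = InvRound(s_0, k_6) = 0x7899
s_2 = InvRound(s_1, k_5) = 0xB3E7
s_3 = InvRound(s_2, k_4) = 0xC465
s_4 = InvRound(s_3, k_3) = 0x646D
s_5 = InvRound(s_4, k_2) = 0x74F3
s_6 = InvRound(s_5, k_1) = 0x7885
s_7 = InvRound(s_6, k_0) = 0xCE59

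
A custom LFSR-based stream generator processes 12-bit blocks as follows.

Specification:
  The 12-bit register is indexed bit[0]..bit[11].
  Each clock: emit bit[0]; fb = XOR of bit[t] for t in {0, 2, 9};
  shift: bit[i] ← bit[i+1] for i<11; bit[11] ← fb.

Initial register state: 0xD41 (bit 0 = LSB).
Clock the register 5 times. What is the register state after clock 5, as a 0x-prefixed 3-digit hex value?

reg_0 = 0xD41
clock 1: out=1, reg = 0xEA0
clock 2: out=0, reg = 0xF50
clock 3: out=0, reg = 0xFA8
clock 4: out=0, reg = 0xFD4
clock 5: out=0, reg = 0x7EA

0x7EA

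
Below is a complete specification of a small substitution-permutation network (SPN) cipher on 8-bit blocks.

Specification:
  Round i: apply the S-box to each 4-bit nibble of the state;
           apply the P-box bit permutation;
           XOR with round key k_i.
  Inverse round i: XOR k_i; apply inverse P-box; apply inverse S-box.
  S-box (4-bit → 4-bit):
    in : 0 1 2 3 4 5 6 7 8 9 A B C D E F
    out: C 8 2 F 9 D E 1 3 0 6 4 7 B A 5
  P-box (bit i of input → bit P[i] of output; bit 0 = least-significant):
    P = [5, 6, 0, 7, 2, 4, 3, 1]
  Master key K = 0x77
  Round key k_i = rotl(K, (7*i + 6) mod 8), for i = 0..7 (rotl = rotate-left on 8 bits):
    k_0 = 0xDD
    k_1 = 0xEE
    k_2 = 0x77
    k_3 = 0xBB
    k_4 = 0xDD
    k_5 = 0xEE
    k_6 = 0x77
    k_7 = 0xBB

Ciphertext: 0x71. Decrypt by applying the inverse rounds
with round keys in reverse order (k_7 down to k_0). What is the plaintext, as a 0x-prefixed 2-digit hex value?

s_0 = ciphertext = 0x71
s_1 = InvRound(s_0, k_7) = 0x0E
s_2 = InvRound(s_1, k_6) = 0xAC
s_3 = InvRound(s_2, k_5) = 0x12
s_4 = InvRound(s_3, k_4) = 0x56
s_5 = InvRound(s_4, k_3) = 0xF3
s_6 = InvRound(s_5, k_2) = 0x71
s_7 = InvRound(s_6, k_1) = 0x30
s_8 = InvRound(s_7, k_0) = 0xF3

0xF3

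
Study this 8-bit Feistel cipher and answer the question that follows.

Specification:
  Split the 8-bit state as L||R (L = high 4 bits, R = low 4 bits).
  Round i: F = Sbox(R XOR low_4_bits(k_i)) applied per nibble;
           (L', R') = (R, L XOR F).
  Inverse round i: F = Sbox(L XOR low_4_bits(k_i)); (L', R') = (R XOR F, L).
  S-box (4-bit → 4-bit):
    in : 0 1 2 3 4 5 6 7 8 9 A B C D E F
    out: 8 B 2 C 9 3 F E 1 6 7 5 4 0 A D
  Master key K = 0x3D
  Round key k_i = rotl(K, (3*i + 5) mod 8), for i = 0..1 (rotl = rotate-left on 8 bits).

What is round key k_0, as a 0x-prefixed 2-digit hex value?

K = 0x3D
k_0 = rotl(K, (3*0+5) mod 8) = rotl(K, 5) = 0xA7

0xA7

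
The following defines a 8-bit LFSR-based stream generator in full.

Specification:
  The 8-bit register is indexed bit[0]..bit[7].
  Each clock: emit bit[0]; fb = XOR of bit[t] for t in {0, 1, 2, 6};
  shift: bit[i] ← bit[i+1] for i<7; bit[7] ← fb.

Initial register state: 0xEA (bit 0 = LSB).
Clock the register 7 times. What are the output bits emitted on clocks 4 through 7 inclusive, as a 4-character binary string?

reg_0 = 0xEA
clock 1: out=0, reg = 0x75
clock 2: out=1, reg = 0xBA
clock 3: out=0, reg = 0xDD
clock 4: out=1, reg = 0xEE
clock 5: out=0, reg = 0xF7
clock 6: out=1, reg = 0x7B
clock 7: out=1, reg = 0xBD

1011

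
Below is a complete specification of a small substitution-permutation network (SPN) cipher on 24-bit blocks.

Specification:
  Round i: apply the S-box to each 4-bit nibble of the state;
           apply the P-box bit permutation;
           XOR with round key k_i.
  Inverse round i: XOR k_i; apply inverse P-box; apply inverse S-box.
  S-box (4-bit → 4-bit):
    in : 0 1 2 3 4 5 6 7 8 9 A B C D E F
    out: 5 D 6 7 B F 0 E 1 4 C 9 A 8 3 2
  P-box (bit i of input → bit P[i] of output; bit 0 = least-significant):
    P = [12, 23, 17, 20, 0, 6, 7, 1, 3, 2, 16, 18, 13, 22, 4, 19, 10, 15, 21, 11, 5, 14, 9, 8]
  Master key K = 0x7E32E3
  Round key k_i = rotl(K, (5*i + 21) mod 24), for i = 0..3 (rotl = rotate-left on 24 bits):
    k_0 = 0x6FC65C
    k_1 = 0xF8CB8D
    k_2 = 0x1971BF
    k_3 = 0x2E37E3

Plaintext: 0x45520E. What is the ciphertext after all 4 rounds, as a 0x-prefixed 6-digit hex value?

0xF07EED

s_0 = plaintext = 0x45520E
s_1 = Round(s_0, k_0) = 0x863BE9
s_2 = Round(s_1, k_1) = 0xBEEBF4
s_3 = Round(s_2, k_2) = 0xCDC4D7
s_4 = Round(s_3, k_3) = 0xF07EED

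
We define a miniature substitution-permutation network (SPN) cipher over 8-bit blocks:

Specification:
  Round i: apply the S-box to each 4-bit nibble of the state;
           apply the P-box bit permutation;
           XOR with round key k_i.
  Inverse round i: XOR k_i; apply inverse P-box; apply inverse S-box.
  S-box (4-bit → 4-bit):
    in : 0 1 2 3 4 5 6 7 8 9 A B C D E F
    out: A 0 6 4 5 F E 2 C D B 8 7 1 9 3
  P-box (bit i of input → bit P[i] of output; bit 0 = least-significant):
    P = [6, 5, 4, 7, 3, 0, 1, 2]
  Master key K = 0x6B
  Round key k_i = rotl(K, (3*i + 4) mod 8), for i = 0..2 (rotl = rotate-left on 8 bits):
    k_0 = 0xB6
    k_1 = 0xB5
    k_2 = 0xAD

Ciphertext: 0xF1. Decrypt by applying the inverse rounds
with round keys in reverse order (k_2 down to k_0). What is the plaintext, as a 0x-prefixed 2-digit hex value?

0x3E

s_0 = ciphertext = 0xF1
s_1 = InvRound(s_0, k_2) = 0xE4
s_2 = InvRound(s_1, k_1) = 0x74
s_3 = InvRound(s_2, k_0) = 0x3E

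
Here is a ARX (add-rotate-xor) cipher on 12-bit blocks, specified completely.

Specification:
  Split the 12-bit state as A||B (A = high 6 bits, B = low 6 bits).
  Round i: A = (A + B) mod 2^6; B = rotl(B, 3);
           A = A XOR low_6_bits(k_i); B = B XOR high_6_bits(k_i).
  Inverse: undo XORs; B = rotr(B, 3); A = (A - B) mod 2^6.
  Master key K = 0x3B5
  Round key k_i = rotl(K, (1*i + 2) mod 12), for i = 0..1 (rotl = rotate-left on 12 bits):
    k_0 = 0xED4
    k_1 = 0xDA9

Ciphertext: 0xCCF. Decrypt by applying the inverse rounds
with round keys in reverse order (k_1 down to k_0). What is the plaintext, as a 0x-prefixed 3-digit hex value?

0xE66

s_0 = ciphertext = 0xCCF
s_1 = InvRound(s_0, k_1) = 0x2CF
s_2 = InvRound(s_1, k_0) = 0xE66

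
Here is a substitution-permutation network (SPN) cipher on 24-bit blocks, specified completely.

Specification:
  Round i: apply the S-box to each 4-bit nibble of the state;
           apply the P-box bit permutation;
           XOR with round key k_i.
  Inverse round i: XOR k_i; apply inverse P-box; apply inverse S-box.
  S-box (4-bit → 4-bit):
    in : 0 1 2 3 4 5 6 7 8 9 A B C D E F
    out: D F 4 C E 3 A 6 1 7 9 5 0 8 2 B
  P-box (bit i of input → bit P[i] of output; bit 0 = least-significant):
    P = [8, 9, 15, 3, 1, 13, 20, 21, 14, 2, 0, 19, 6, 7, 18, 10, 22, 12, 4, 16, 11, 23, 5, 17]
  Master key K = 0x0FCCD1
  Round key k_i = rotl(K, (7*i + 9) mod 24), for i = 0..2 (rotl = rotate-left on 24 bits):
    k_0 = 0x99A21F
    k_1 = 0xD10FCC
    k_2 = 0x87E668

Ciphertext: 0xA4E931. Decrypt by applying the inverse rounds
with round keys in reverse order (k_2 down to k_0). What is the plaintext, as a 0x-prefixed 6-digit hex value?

0xDEC54C

s_0 = ciphertext = 0xA4E931
s_1 = InvRound(s_0, k_2) = 0xA3A2DF
s_2 = InvRound(s_1, k_1) = 0xABD21B
s_3 = InvRound(s_2, k_0) = 0xDEC54C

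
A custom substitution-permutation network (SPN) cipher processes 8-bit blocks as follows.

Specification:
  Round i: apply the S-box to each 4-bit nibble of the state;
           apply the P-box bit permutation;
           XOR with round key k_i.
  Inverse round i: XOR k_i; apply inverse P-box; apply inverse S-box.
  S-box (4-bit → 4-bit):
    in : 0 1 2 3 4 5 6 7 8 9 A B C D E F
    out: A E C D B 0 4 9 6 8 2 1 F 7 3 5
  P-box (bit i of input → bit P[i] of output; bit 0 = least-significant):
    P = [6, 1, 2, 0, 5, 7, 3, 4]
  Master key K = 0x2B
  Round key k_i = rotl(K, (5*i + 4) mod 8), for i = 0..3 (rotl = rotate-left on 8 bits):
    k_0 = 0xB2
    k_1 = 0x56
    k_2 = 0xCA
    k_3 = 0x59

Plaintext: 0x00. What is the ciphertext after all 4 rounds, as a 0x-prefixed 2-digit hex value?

s_0 = plaintext = 0x00
s_1 = Round(s_0, k_0) = 0x21
s_2 = Round(s_1, k_1) = 0x49
s_3 = Round(s_2, k_2) = 0x7B
s_4 = Round(s_3, k_3) = 0x29

0x29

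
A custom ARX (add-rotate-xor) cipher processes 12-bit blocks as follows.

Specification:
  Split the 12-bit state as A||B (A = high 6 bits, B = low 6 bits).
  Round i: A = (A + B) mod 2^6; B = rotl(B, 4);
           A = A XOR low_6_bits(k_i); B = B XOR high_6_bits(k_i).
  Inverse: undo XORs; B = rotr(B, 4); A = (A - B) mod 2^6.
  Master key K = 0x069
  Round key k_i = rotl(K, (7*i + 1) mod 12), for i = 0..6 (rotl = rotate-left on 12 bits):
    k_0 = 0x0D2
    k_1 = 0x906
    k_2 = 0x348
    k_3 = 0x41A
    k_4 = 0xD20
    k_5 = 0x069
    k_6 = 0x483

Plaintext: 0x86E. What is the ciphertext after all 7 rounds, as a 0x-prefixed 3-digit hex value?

s_0 = plaintext = 0x86E
s_1 = Round(s_0, k_0) = 0x768
s_2 = Round(s_1, k_1) = 0x0EE
s_3 = Round(s_2, k_2) = 0xE66
s_4 = Round(s_3, k_3) = 0x179
s_5 = Round(s_4, k_4) = 0x7AA
s_6 = Round(s_5, k_5) = 0x86B
s_7 = Round(s_6, k_6) = 0x3E8

0x3E8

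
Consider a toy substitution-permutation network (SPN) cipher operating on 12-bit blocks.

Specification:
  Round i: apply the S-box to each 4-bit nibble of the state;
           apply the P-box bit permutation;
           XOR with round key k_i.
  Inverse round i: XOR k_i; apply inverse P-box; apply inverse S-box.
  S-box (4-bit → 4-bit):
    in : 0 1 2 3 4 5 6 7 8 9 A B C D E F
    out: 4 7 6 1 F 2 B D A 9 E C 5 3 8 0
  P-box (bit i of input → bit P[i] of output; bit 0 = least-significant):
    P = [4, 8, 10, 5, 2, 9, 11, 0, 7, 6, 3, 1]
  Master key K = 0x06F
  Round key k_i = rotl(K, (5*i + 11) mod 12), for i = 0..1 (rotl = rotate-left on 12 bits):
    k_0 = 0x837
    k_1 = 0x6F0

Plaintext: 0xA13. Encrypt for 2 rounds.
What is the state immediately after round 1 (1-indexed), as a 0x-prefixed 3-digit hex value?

s_0 = plaintext = 0xA13
s_1 = Round(s_0, k_0) = 0x269
s_2 = Round(s_1, k_1) = 0x48D

0x269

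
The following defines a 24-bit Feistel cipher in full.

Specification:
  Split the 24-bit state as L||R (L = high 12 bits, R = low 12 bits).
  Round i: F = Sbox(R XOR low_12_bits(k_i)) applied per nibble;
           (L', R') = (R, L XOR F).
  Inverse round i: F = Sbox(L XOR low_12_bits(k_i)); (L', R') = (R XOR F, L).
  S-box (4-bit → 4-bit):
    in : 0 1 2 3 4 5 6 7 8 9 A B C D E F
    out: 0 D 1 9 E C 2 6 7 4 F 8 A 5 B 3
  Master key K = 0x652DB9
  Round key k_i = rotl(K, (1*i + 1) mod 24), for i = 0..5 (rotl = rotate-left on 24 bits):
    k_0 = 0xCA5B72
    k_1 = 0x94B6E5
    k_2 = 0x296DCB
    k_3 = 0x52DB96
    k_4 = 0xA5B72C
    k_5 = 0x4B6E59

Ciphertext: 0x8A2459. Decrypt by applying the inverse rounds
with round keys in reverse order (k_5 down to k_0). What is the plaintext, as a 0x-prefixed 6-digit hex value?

0x671472

s_0 = ciphertext = 0x8A2459
s_1 = InvRound(s_0, k_5) = 0x6618A2
s_2 = InvRound(s_1, k_4) = 0x547661
s_3 = InvRound(s_2, k_3) = 0xD3C547
s_4 = InvRound(s_3, k_2) = 0x571D3C
s_5 = InvRound(s_4, k_1) = 0x472571
s_6 = InvRound(s_5, k_0) = 0x671472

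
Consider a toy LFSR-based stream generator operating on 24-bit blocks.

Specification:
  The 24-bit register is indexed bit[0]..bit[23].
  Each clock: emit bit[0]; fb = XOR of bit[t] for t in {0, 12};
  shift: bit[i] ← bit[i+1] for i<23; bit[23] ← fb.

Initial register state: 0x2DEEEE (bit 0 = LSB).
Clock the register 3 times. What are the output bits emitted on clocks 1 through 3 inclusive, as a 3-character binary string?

011

reg_0 = 0x2DEEEE
clock 1: out=0, reg = 0x16F777
clock 2: out=1, reg = 0x0B7BBB
clock 3: out=1, reg = 0x05BDDD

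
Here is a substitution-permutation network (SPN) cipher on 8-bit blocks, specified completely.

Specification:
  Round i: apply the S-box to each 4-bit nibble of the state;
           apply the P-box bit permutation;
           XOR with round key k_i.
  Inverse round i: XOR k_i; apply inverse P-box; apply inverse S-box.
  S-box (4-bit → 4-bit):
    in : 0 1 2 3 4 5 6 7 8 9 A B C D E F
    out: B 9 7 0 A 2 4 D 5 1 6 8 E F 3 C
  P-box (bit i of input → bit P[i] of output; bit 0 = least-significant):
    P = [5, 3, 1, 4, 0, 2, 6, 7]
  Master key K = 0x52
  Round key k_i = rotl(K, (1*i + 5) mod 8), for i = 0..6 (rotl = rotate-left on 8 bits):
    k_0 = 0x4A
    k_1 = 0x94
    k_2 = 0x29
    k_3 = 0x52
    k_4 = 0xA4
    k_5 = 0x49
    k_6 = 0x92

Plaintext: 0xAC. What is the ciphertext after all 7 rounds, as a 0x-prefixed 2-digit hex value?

0x6B

s_0 = plaintext = 0xAC
s_1 = Round(s_0, k_0) = 0x14
s_2 = Round(s_1, k_1) = 0x0D
s_3 = Round(s_2, k_2) = 0x96
s_4 = Round(s_3, k_3) = 0x51
s_5 = Round(s_4, k_4) = 0x90
s_6 = Round(s_5, k_5) = 0x70
s_7 = Round(s_6, k_6) = 0x6B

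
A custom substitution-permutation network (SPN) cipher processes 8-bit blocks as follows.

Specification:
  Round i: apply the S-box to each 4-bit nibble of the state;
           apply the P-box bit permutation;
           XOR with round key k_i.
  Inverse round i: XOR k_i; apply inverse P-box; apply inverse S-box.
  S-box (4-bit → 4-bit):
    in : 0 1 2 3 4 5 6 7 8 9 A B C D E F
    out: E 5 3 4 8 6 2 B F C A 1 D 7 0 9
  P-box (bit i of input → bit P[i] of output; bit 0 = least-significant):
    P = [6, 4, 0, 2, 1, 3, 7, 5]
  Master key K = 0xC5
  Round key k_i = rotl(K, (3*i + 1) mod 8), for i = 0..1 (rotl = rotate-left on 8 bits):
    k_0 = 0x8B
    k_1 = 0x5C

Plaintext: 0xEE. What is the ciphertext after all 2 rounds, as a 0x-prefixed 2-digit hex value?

s_0 = plaintext = 0xEE
s_1 = Round(s_0, k_0) = 0x8B
s_2 = Round(s_1, k_1) = 0xB6

0xB6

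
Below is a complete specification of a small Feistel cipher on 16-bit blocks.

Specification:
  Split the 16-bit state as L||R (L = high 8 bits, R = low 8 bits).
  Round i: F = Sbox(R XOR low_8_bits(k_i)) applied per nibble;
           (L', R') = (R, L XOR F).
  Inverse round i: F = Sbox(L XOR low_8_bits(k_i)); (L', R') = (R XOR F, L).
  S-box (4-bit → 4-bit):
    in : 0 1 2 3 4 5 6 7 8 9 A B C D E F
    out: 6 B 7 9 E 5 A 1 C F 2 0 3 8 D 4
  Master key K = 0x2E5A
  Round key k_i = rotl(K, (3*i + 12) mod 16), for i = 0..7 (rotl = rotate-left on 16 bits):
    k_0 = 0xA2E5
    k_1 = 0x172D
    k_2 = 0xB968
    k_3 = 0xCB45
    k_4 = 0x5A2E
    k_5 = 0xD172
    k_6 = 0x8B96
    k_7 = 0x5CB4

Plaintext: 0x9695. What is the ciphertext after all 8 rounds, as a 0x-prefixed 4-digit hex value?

s_0 = plaintext = 0x9695
s_1 = Round(s_0, k_0) = 0x9580
s_2 = Round(s_1, k_1) = 0x80BD
s_3 = Round(s_2, k_2) = 0xBD05
s_4 = Round(s_3, k_3) = 0x055B
s_5 = Round(s_4, k_4) = 0x5B10
s_6 = Round(s_5, k_5) = 0x10FC
s_7 = Round(s_6, k_6) = 0xFCB2
s_8 = Round(s_7, k_7) = 0xB296

0xB296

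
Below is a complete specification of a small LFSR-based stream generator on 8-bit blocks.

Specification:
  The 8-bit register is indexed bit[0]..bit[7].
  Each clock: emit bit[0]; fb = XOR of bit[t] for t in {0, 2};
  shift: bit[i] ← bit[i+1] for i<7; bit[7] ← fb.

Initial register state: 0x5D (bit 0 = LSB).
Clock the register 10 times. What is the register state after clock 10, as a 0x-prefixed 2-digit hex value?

reg_0 = 0x5D
clock 1: out=1, reg = 0x2E
clock 2: out=0, reg = 0x97
clock 3: out=1, reg = 0x4B
clock 4: out=1, reg = 0xA5
clock 5: out=1, reg = 0x52
clock 6: out=0, reg = 0x29
clock 7: out=1, reg = 0x94
clock 8: out=0, reg = 0xCA
clock 9: out=0, reg = 0x65
clock 10: out=1, reg = 0x32

0x32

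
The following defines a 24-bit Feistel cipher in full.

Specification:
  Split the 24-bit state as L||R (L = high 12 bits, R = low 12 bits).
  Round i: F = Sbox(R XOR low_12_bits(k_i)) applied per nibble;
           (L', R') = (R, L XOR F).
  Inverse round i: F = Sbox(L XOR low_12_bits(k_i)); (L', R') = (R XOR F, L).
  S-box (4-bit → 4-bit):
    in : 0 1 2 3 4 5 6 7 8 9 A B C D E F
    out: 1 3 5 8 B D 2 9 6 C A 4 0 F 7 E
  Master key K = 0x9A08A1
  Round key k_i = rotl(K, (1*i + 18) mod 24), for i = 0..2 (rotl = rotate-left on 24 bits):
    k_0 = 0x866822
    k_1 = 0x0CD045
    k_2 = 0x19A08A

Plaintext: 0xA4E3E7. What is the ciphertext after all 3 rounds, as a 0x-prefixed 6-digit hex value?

s_0 = plaintext = 0xA4E3E7
s_1 = Round(s_0, k_0) = 0x3E7E43
s_2 = Round(s_1, k_1) = 0xE434F5
s_3 = Round(s_2, k_2) = 0x4F55DD

0x4F55DD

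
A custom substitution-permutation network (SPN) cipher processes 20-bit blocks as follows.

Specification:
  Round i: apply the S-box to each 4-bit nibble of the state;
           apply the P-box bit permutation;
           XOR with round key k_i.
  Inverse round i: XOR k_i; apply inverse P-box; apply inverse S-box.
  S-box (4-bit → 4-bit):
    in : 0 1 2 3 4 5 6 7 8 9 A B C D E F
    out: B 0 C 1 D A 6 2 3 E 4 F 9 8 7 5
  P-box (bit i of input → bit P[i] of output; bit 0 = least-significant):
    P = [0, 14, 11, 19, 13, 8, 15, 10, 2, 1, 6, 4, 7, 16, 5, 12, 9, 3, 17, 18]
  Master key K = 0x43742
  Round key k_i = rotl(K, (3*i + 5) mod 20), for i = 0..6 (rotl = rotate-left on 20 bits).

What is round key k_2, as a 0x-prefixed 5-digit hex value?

0xA121B

K = 0x43742
k_0 = rotl(K, (3*0+5) mod 20) = rotl(K, 5) = 0x6E848
k_1 = rotl(K, (3*1+5) mod 20) = rotl(K, 8) = 0x74243
k_2 = rotl(K, (3*2+5) mod 20) = rotl(K, 11) = 0xA121B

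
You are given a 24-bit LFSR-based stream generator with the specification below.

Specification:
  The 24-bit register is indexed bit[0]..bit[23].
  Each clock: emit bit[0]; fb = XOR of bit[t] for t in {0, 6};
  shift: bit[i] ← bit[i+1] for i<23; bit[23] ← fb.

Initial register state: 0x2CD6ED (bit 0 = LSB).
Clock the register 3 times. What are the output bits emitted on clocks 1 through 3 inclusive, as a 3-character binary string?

101

reg_0 = 0x2CD6ED
clock 1: out=1, reg = 0x166B76
clock 2: out=0, reg = 0x8B35BB
clock 3: out=1, reg = 0xC59ADD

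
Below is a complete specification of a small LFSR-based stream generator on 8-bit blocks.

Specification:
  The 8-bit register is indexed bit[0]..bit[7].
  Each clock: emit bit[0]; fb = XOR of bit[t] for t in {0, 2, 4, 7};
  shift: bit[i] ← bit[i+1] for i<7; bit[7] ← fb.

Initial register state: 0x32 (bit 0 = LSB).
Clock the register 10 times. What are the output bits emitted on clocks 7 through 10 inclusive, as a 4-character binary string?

reg_0 = 0x32
clock 1: out=0, reg = 0x99
clock 2: out=1, reg = 0xCC
clock 3: out=0, reg = 0x66
clock 4: out=0, reg = 0xB3
clock 5: out=1, reg = 0xD9
clock 6: out=1, reg = 0xEC
clock 7: out=0, reg = 0x76
clock 8: out=0, reg = 0x3B
clock 9: out=1, reg = 0x1D
clock 10: out=1, reg = 0x8E

0011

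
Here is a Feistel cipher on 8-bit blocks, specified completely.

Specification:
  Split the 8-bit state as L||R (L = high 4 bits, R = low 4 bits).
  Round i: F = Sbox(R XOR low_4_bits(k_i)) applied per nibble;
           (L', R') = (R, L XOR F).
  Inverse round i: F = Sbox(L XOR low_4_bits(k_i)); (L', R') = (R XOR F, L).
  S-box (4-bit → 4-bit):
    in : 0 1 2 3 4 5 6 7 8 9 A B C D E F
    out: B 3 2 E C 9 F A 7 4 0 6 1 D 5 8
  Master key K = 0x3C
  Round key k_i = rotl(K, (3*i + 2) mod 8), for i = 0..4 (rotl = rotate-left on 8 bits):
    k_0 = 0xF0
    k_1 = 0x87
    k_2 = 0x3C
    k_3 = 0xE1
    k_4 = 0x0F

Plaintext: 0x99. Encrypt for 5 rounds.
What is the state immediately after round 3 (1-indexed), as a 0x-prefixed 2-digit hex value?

s_0 = plaintext = 0x99
s_1 = Round(s_0, k_0) = 0x9D
s_2 = Round(s_1, k_1) = 0xD9
s_3 = Round(s_2, k_2) = 0x94
s_4 = Round(s_3, k_3) = 0x40
s_5 = Round(s_4, k_4) = 0x0C

0x94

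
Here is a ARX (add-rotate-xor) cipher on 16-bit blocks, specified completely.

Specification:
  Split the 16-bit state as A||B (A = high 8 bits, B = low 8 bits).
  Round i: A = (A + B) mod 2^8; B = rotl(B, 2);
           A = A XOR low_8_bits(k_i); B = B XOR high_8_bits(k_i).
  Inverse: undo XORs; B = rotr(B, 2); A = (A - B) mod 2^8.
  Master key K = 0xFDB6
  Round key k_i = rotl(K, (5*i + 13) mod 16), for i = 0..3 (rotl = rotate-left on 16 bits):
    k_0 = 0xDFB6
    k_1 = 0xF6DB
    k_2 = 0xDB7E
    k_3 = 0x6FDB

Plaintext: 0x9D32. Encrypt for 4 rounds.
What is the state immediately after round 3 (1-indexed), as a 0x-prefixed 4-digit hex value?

s_0 = plaintext = 0x9D32
s_1 = Round(s_0, k_0) = 0x7917
s_2 = Round(s_1, k_1) = 0x4BAA
s_3 = Round(s_2, k_2) = 0x8B71
s_4 = Round(s_3, k_3) = 0x27AA

0x8B71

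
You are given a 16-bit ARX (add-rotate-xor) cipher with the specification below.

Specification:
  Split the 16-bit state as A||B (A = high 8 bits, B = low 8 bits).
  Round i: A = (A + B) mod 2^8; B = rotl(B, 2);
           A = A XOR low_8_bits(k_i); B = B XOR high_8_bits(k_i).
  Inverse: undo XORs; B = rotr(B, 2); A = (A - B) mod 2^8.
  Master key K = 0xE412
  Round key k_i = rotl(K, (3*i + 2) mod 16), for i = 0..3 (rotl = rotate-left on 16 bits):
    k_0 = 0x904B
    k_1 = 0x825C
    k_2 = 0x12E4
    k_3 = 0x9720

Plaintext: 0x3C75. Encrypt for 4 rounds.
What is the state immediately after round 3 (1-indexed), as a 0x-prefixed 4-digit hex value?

0x1E4C

s_0 = plaintext = 0x3C75
s_1 = Round(s_0, k_0) = 0xFA45
s_2 = Round(s_1, k_1) = 0x6397
s_3 = Round(s_2, k_2) = 0x1E4C
s_4 = Round(s_3, k_3) = 0x4AA6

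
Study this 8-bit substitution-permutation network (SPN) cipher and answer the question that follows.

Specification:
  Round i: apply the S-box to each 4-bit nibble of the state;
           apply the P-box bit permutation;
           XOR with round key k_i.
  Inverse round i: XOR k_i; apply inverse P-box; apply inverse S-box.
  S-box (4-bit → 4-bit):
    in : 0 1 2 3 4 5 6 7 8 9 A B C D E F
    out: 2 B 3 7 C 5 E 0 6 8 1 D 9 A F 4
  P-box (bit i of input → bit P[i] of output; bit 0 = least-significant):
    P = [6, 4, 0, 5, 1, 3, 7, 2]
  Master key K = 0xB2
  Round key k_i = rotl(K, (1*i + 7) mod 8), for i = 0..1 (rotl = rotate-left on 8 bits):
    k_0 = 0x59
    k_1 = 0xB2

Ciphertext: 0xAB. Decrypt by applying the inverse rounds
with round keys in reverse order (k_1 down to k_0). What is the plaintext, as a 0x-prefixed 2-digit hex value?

s_0 = ciphertext = 0xAB
s_1 = InvRound(s_0, k_1) = 0x08
s_2 = InvRound(s_1, k_0) = 0x73

0x73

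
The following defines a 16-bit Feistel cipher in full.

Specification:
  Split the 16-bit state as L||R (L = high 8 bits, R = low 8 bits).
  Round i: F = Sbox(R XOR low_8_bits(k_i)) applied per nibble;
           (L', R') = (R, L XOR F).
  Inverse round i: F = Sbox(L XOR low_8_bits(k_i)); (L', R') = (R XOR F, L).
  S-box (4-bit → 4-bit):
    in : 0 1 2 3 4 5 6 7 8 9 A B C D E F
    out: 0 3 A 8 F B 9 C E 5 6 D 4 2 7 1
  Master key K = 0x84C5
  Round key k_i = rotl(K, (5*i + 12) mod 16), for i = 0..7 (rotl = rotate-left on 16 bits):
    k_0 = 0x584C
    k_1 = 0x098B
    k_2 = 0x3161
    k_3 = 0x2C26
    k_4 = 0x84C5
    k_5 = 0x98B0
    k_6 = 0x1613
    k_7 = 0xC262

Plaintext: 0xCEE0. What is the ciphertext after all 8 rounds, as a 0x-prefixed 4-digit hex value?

0xE732

s_0 = plaintext = 0xCEE0
s_1 = Round(s_0, k_0) = 0xE0AA
s_2 = Round(s_1, k_1) = 0xAA43
s_3 = Round(s_2, k_2) = 0x4300
s_4 = Round(s_3, k_3) = 0x00EA
s_5 = Round(s_4, k_4) = 0xEAA1
s_6 = Round(s_5, k_5) = 0xA1D9
s_7 = Round(s_6, k_6) = 0xD9E7
s_8 = Round(s_7, k_7) = 0xE732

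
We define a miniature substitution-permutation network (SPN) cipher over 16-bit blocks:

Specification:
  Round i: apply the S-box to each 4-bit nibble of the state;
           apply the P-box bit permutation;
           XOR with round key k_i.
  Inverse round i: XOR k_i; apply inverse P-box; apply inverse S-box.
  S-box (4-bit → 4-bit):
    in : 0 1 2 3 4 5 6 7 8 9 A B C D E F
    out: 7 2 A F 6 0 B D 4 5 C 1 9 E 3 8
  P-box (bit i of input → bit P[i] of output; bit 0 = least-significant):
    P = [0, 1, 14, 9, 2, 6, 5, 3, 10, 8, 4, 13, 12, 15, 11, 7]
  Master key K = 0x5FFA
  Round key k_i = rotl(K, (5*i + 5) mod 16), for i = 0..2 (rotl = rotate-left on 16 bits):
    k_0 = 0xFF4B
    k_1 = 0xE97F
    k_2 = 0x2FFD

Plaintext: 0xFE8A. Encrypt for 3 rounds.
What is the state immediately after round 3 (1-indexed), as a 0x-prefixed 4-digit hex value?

0x6925

s_0 = plaintext = 0xFE8A
s_1 = Round(s_0, k_0) = 0xB8EB
s_2 = Round(s_1, k_1) = 0xF92A
s_3 = Round(s_2, k_2) = 0x6925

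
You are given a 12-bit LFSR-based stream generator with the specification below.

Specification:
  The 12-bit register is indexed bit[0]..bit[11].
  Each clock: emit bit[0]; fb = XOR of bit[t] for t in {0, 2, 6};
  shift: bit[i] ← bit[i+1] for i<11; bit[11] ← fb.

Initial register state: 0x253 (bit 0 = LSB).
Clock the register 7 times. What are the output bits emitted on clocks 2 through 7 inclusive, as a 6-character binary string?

100101

reg_0 = 0x253
clock 1: out=1, reg = 0x129
clock 2: out=1, reg = 0x894
clock 3: out=0, reg = 0xC4A
clock 4: out=0, reg = 0xE25
clock 5: out=1, reg = 0x712
clock 6: out=0, reg = 0x389
clock 7: out=1, reg = 0x9C4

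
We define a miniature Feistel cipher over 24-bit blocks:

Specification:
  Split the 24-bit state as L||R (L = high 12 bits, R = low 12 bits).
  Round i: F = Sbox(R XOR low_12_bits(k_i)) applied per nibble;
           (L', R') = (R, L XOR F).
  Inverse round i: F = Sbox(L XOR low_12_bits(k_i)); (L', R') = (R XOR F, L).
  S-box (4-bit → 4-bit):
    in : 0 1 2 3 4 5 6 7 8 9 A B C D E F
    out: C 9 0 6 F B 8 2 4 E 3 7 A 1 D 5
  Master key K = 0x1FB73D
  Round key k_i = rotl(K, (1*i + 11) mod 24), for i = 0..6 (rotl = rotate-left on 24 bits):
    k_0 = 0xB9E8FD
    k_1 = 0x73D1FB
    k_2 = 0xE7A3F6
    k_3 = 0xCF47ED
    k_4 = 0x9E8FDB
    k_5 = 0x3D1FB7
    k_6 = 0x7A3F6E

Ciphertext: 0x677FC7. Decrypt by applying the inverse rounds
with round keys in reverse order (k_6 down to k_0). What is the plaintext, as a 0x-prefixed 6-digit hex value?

0x3DA718

s_0 = ciphertext = 0x677FC7
s_1 = InvRound(s_0, k_6) = 0x159677
s_2 = InvRound(s_1, k_5) = 0xBAA159
s_3 = InvRound(s_2, k_4) = 0xE70BAA
s_4 = InvRound(s_3, k_3) = 0x54BE70
s_5 = InvRound(s_4, k_2) = 0x60154B
s_6 = InvRound(s_5, k_1) = 0x718601
s_7 = InvRound(s_6, k_0) = 0x3DA718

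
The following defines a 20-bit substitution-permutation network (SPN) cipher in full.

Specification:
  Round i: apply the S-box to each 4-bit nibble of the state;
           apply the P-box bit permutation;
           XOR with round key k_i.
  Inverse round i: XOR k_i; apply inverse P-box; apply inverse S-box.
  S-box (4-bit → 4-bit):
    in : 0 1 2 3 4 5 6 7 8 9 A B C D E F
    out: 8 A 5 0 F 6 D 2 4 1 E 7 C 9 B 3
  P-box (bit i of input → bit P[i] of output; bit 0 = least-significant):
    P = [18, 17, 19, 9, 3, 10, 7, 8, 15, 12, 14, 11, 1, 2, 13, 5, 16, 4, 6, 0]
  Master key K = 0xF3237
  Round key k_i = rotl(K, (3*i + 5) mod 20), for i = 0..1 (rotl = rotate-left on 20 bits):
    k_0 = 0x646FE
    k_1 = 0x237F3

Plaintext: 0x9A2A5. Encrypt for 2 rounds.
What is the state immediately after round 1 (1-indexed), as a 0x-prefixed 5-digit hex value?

0xDA35A

s_0 = plaintext = 0x9A2A5
s_1 = Round(s_0, k_0) = 0xDA35A
s_2 = Round(s_1, k_1) = 0x91156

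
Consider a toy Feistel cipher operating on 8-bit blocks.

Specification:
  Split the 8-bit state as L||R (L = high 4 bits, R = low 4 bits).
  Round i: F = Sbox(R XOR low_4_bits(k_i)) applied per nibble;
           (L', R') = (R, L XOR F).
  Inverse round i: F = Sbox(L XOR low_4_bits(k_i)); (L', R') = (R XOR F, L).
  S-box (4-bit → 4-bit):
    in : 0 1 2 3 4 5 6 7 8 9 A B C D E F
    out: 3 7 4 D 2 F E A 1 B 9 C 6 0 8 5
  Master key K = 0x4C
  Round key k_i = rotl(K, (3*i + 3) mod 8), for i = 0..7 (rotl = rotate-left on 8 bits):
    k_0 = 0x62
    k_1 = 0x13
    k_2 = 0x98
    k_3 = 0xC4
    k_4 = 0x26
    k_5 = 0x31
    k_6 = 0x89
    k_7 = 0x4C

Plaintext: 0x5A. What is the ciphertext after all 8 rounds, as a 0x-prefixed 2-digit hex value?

s_0 = plaintext = 0x5A
s_1 = Round(s_0, k_0) = 0xA4
s_2 = Round(s_1, k_1) = 0x40
s_3 = Round(s_2, k_2) = 0x05
s_4 = Round(s_3, k_3) = 0x57
s_5 = Round(s_4, k_4) = 0x72
s_6 = Round(s_5, k_5) = 0x2A
s_7 = Round(s_6, k_6) = 0xAF
s_8 = Round(s_7, k_7) = 0xF7

0xF7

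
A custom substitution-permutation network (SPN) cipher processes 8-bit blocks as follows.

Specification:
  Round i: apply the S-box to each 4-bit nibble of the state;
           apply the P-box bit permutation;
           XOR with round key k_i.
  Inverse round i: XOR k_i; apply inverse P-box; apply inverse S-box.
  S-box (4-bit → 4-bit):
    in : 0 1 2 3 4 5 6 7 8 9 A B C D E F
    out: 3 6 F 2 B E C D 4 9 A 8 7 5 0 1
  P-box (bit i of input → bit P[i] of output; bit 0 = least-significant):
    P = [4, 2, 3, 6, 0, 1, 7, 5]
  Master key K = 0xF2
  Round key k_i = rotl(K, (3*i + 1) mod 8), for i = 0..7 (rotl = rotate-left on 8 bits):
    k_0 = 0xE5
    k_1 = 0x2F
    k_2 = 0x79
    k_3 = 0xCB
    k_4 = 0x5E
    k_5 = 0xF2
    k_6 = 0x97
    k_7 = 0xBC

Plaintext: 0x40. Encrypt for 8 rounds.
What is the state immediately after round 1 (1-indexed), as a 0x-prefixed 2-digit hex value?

0xD2

s_0 = plaintext = 0x40
s_1 = Round(s_0, k_0) = 0xD2
s_2 = Round(s_1, k_1) = 0xF2
s_3 = Round(s_2, k_2) = 0x24
s_4 = Round(s_3, k_3) = 0x3C
s_5 = Round(s_4, k_4) = 0x40
s_6 = Round(s_5, k_5) = 0xC5
s_7 = Round(s_6, k_6) = 0x58
s_8 = Round(s_7, k_7) = 0x16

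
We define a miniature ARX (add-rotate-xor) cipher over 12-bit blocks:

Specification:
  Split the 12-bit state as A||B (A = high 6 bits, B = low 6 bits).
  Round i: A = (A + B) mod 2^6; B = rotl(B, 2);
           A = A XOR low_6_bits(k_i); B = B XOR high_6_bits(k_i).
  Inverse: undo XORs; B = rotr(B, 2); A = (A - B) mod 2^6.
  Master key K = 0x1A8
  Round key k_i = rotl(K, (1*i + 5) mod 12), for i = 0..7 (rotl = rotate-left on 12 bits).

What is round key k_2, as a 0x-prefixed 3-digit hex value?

K = 0x1A8
k_0 = rotl(K, (1*0+5) mod 12) = rotl(K, 5) = 0x503
k_1 = rotl(K, (1*1+5) mod 12) = rotl(K, 6) = 0xA06
k_2 = rotl(K, (1*2+5) mod 12) = rotl(K, 7) = 0x40D

0x40D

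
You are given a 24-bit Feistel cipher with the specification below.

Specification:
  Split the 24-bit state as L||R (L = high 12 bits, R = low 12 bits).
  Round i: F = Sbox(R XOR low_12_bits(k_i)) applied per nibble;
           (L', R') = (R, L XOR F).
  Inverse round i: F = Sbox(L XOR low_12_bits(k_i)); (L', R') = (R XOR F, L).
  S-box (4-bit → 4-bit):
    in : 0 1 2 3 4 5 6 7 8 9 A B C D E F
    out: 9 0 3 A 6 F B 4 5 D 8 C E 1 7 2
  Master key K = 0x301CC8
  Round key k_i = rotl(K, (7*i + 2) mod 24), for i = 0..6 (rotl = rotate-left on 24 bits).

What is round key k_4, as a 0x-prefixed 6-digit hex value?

K = 0x301CC8
k_0 = rotl(K, (7*0+2) mod 24) = rotl(K, 2) = 0xC07320
k_1 = rotl(K, (7*1+2) mod 24) = rotl(K, 9) = 0x399060
k_2 = rotl(K, (7*2+2) mod 24) = rotl(K, 16) = 0xC8301C
k_3 = rotl(K, (7*3+2) mod 24) = rotl(K, 23) = 0x180E64
k_4 = rotl(K, (7*4+2) mod 24) = rotl(K, 6) = 0x07320C

0x07320C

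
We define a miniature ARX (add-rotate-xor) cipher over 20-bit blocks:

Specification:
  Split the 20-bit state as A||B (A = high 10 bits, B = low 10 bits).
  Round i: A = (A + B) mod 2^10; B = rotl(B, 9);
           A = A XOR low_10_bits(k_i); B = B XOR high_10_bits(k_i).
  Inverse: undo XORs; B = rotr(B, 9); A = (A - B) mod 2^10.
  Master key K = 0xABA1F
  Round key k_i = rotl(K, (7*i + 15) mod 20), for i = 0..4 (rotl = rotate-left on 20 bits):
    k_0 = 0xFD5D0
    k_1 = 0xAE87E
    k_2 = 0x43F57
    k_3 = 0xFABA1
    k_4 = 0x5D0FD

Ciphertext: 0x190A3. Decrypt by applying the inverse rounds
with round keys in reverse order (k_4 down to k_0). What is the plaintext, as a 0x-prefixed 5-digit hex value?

s_0 = ciphertext = 0x190A3
s_1 = InvRound(s_0, k_4) = 0x3AFAE
s_2 = InvRound(s_1, k_3) = 0xB0888
s_3 = InvRound(s_2, k_2) = 0xA1F0E
s_4 = InvRound(s_3, k_1) = 0xE4768
s_5 = InvRound(s_4, k_0) = 0x41D3A

0x41D3A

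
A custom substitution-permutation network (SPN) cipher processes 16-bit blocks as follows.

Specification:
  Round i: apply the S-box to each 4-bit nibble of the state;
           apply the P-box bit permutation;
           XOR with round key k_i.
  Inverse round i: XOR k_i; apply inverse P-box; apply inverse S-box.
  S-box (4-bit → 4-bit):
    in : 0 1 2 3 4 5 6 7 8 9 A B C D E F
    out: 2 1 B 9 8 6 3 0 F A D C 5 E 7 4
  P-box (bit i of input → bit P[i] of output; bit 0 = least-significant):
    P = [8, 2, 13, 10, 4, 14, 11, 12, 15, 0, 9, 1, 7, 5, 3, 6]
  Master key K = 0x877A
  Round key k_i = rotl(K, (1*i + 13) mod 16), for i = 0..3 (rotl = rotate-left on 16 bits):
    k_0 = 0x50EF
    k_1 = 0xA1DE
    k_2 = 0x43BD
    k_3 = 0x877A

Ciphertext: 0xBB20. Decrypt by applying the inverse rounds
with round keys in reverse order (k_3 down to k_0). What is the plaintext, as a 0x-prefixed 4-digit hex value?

s_0 = ciphertext = 0xBB20
s_1 = InvRound(s_0, k_3) = 0xB4AB
s_2 = InvRound(s_1, k_2) = 0x7A28
s_3 = InvRound(s_2, k_1) = 0x2A86
s_4 = InvRound(s_3, k_0) = 0xD5DF

0xD5DF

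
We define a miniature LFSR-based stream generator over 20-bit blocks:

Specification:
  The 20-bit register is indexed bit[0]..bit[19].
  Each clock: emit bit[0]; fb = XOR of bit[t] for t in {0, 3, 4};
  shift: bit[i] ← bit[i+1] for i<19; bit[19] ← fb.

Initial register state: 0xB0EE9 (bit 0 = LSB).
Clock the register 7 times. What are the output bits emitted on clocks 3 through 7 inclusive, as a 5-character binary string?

reg_0 = 0xB0EE9
clock 1: out=1, reg = 0x58774
clock 2: out=0, reg = 0xAC3BA
clock 3: out=0, reg = 0x561DD
clock 4: out=1, reg = 0xAB0EE
clock 5: out=0, reg = 0xD5877
clock 6: out=1, reg = 0x6AC3B
clock 7: out=1, reg = 0xB561D

01011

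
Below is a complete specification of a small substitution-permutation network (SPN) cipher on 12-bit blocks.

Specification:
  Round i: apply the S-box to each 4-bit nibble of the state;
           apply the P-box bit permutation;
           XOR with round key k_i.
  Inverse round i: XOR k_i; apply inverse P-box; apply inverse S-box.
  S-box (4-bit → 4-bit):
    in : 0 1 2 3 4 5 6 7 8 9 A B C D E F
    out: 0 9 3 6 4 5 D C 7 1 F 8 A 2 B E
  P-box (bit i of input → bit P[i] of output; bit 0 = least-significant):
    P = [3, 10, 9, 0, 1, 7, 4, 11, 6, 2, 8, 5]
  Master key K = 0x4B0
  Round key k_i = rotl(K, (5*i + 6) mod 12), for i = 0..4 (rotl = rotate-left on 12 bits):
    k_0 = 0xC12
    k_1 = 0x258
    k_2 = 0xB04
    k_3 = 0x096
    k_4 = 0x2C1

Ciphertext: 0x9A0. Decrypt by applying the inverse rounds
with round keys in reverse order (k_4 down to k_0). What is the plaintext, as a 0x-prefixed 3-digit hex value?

s_0 = ciphertext = 0x9A0
s_1 = InvRound(s_0, k_4) = 0x6B7
s_2 = InvRound(s_1, k_3) = 0xB0F
s_3 = InvRound(s_2, k_2) = 0x091
s_4 = InvRound(s_3, k_1) = 0x9D6
s_5 = InvRound(s_4, k_0) = 0x8DD

0x8DD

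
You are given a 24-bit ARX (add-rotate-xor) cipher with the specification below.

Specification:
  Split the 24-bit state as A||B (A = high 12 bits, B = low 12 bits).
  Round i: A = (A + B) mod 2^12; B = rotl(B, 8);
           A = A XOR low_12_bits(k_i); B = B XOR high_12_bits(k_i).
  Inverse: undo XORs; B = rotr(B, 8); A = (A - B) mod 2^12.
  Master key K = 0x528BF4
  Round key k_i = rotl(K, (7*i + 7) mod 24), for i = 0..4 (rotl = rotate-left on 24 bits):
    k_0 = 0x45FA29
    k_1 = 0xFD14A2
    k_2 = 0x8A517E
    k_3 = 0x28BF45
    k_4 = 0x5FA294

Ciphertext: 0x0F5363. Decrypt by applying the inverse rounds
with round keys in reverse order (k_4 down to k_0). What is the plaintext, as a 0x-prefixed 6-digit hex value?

s_0 = ciphertext = 0x0F5363
s_1 = InvRound(s_0, k_4) = 0x8CB996
s_2 = InvRound(s_1, k_3) = 0x5B31DB
s_3 = InvRound(s_2, k_2) = 0xCE47E9
s_4 = InvRound(s_3, k_1) = 0x4BE388
s_5 = InvRound(s_4, k_0) = 0x120D77

0x120D77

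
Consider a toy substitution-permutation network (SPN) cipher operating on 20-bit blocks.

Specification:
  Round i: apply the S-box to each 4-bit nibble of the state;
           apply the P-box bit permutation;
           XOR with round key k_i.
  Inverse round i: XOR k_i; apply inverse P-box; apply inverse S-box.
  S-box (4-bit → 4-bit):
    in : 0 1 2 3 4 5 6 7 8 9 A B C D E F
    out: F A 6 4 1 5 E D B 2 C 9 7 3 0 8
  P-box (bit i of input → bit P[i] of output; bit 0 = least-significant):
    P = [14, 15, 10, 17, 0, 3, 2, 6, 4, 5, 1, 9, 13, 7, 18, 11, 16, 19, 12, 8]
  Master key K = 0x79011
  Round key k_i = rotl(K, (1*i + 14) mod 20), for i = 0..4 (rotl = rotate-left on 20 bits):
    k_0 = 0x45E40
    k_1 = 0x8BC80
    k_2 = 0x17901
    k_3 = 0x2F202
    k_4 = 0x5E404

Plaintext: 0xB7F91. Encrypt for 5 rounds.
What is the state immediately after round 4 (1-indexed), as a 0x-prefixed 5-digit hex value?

s_0 = plaintext = 0xB7F91
s_1 = Round(s_0, k_0) = 0x3F548
s_2 = Round(s_1, k_1) = 0xA6493
s_3 = Round(s_2, k_2) = 0x56499
s_4 = Round(s_3, k_3) = 0x76A9A
s_5 = Round(s_4, k_4) = 0x2FB8E

0x76A9A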